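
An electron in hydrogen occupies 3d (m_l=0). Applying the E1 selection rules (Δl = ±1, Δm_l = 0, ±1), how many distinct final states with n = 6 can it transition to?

E1 requires Δl = ±1, so l_f ∈ {1, 3}; with 0 ≤ l_f ≤ n_f−1 = 5, the allowed l_f values are {1, 3}.
For l_f = 1: m_f ∈ {m_i−1, m_i, m_i+1} ∩ [−1, 1] = {-1, 0, 1} → 3 states.
For l_f = 3: m_f ∈ {m_i−1, m_i, m_i+1} ∩ [−3, 3] = {-1, 0, 1} → 3 states.
Total: 6.

6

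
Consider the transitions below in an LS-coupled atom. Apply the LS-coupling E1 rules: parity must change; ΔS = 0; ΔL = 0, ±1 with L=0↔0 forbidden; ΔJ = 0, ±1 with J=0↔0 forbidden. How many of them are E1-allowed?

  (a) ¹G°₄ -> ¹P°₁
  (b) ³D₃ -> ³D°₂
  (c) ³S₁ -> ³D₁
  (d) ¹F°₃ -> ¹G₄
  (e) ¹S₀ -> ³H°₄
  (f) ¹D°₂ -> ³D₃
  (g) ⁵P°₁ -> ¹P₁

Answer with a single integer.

(a) forbidden (parity, ΔL, ΔJ fail)
(b) allowed
(c) forbidden (parity, ΔL fail)
(d) allowed
(e) forbidden (ΔS, ΔL, ΔJ fail)
(f) forbidden (ΔS fails)
(g) forbidden (ΔS fails)
Total allowed: 2 of 7.

2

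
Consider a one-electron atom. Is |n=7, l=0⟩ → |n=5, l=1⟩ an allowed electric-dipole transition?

allowed

l: 0 → 1 (Δl = +1). Δl = ±1 ✓.
All E1 selection rules are satisfied.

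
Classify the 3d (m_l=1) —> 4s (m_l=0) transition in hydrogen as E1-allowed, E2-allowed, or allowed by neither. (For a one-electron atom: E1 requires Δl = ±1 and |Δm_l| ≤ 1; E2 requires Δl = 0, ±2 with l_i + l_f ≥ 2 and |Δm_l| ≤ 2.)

Δl = 0 − 2 = -2; l_i + l_f = 2.
Δm_l = -1.
E1 (Δl = ±1, |Δm_l| ≤ 1): not satisfied.
E2 (Δl = 0,±2, l_i+l_f ≥ 2, |Δm_l| ≤ 2): satisfied.

E2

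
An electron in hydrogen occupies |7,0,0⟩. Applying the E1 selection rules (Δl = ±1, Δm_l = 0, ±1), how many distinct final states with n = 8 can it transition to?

3

E1 requires Δl = ±1, so l_f ∈ {-1, 1}; with 0 ≤ l_f ≤ n_f−1 = 7, the allowed l_f values are {1}.
For l_f = 1: m_f ∈ {m_i−1, m_i, m_i+1} ∩ [−1, 1] = {-1, 0, 1} → 3 states.
Total: 3.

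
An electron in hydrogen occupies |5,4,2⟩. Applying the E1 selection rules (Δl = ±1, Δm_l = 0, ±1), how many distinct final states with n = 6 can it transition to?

6

E1 requires Δl = ±1, so l_f ∈ {3, 5}; with 0 ≤ l_f ≤ n_f−1 = 5, the allowed l_f values are {3, 5}.
For l_f = 3: m_f ∈ {m_i−1, m_i, m_i+1} ∩ [−3, 3] = {1, 2, 3} → 3 states.
For l_f = 5: m_f ∈ {m_i−1, m_i, m_i+1} ∩ [−5, 5] = {1, 2, 3} → 3 states.
Total: 6.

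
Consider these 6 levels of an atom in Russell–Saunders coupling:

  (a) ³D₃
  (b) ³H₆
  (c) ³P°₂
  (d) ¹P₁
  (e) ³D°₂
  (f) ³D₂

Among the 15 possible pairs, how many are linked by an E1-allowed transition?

(a)–(b): forbidden (parity, ΔL, ΔJ).
(a)–(c): allowed.
(a)–(d): forbidden (parity, ΔS, ΔJ).
(a)–(e): allowed.
(a)–(f): forbidden (parity).
(b)–(c): forbidden (ΔL, ΔJ).
(b)–(d): forbidden (parity, ΔS, ΔL, ΔJ).
(b)–(e): forbidden (ΔL, ΔJ).
(b)–(f): forbidden (parity, ΔL, ΔJ).
(c)–(d): forbidden (ΔS).
(c)–(e): forbidden (parity).
(c)–(f): allowed.
(d)–(e): forbidden (ΔS).
(d)–(f): forbidden (parity, ΔS).
(e)–(f): allowed.
Allowed pairs: 4 of 15.

4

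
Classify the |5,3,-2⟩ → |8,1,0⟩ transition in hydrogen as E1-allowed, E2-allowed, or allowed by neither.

E2

Δl = 1 − 3 = -2; l_i + l_f = 4.
Δm_l = +2.
E1 (Δl = ±1, |Δm_l| ≤ 1): not satisfied.
E2 (Δl = 0,±2, l_i+l_f ≥ 2, |Δm_l| ≤ 2): satisfied.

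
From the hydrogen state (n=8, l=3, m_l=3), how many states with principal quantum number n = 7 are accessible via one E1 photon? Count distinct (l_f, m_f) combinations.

4

E1 requires Δl = ±1, so l_f ∈ {2, 4}; with 0 ≤ l_f ≤ n_f−1 = 6, the allowed l_f values are {2, 4}.
For l_f = 2: m_f ∈ {m_i−1, m_i, m_i+1} ∩ [−2, 2] = {2} → 1 state.
For l_f = 4: m_f ∈ {m_i−1, m_i, m_i+1} ∩ [−4, 4] = {2, 3, 4} → 3 states.
Total: 4.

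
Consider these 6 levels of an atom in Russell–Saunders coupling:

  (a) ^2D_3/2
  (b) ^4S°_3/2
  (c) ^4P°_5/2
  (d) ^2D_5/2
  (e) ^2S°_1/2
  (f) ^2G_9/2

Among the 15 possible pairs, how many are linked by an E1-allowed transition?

(a)–(b): forbidden (ΔS, ΔL).
(a)–(c): forbidden (ΔS).
(a)–(d): forbidden (parity).
(a)–(e): forbidden (ΔL).
(a)–(f): forbidden (parity, ΔL, ΔJ).
(b)–(c): forbidden (parity).
(b)–(d): forbidden (ΔS, ΔL).
(b)–(e): forbidden (parity, ΔS, ΔL).
(b)–(f): forbidden (ΔS, ΔL, ΔJ).
(c)–(d): forbidden (ΔS).
(c)–(e): forbidden (parity, ΔS, ΔJ).
(c)–(f): forbidden (ΔS, ΔL, ΔJ).
(d)–(e): forbidden (ΔL, ΔJ).
(d)–(f): forbidden (parity, ΔL, ΔJ).
(e)–(f): forbidden (ΔL, ΔJ).
Allowed pairs: 0 of 15.

0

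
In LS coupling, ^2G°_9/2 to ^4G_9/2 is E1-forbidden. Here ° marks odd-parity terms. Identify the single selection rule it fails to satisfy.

Reading off the term symbols: S 1/2→3/2, L 4→4, J 9/2→9/2, parity odd→even.
ΔJ = 0, ±1 (not J=0↔0): J: 9/2 → 9/2, ΔJ = +0 — passes.
ΔS = 0: S: 1/2 → 3/2 — fails.
ΔL = 0, ±1 (not L=0↔0): L: 4 → 4, ΔL = +0 — passes.
Parity must change: odd → even — passes.

the ΔS = 0 rule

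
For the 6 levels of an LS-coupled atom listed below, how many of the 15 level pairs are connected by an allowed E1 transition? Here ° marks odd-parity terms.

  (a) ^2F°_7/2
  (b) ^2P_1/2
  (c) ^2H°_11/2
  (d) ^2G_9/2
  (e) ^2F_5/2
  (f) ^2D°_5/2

4

(a)–(b): forbidden (ΔL, ΔJ).
(a)–(c): forbidden (parity, ΔL, ΔJ).
(a)–(d): allowed.
(a)–(e): allowed.
(a)–(f): forbidden (parity).
(b)–(c): forbidden (ΔL, ΔJ).
(b)–(d): forbidden (parity, ΔL, ΔJ).
(b)–(e): forbidden (parity, ΔL, ΔJ).
(b)–(f): forbidden (ΔJ).
(c)–(d): allowed.
(c)–(e): forbidden (ΔL, ΔJ).
(c)–(f): forbidden (parity, ΔL, ΔJ).
(d)–(e): forbidden (parity, ΔJ).
(d)–(f): forbidden (ΔL, ΔJ).
(e)–(f): allowed.
Allowed pairs: 4 of 15.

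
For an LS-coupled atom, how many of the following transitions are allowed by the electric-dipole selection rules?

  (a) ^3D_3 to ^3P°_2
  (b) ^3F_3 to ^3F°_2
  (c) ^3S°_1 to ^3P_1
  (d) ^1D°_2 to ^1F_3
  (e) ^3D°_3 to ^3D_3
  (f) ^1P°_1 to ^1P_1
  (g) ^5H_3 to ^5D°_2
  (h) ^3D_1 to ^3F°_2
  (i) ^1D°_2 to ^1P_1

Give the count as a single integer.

(a) allowed
(b) allowed
(c) allowed
(d) allowed
(e) allowed
(f) allowed
(g) forbidden (ΔL fails)
(h) allowed
(i) allowed
Total allowed: 8 of 9.

8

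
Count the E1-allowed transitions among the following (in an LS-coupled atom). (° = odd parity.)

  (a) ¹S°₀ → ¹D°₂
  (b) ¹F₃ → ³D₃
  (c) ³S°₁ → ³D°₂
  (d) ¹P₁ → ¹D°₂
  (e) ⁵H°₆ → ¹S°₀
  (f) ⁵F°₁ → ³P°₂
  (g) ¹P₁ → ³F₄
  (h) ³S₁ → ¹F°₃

(a) forbidden (parity, ΔL, ΔJ fail)
(b) forbidden (parity, ΔS fail)
(c) forbidden (parity, ΔL fail)
(d) allowed
(e) forbidden (parity, ΔS, ΔL, ΔJ fail)
(f) forbidden (parity, ΔS, ΔL fail)
(g) forbidden (parity, ΔS, ΔL, ΔJ fail)
(h) forbidden (ΔS, ΔL, ΔJ fail)
Total allowed: 1 of 8.

1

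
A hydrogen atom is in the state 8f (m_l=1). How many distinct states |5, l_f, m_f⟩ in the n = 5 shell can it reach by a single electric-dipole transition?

6

E1 requires Δl = ±1, so l_f ∈ {2, 4}; with 0 ≤ l_f ≤ n_f−1 = 4, the allowed l_f values are {2, 4}.
For l_f = 2: m_f ∈ {m_i−1, m_i, m_i+1} ∩ [−2, 2] = {0, 1, 2} → 3 states.
For l_f = 4: m_f ∈ {m_i−1, m_i, m_i+1} ∩ [−4, 4] = {0, 1, 2} → 3 states.
Total: 6.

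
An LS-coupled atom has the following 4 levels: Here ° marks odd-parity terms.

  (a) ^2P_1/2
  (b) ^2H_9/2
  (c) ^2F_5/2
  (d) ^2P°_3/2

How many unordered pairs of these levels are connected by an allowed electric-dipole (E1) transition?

(a)–(b): forbidden (parity, ΔL, ΔJ).
(a)–(c): forbidden (parity, ΔL, ΔJ).
(a)–(d): allowed.
(b)–(c): forbidden (parity, ΔL, ΔJ).
(b)–(d): forbidden (ΔL, ΔJ).
(c)–(d): forbidden (ΔL).
Allowed pairs: 1 of 6.

1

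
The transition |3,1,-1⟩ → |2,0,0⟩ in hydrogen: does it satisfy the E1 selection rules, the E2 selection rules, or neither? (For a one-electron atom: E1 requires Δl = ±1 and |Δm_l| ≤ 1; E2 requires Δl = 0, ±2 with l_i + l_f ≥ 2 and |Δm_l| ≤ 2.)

Δl = 0 − 1 = -1; l_i + l_f = 1.
Δm_l = +1.
E1 (Δl = ±1, |Δm_l| ≤ 1): satisfied.
E2 (Δl = 0,±2, l_i+l_f ≥ 2, |Δm_l| ≤ 2): not satisfied.

E1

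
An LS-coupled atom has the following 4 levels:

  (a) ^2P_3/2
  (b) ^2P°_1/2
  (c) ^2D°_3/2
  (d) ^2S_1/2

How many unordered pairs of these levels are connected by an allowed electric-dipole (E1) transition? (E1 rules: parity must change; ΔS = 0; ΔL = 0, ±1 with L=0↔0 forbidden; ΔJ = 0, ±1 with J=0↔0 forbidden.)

3

(a)–(b): allowed.
(a)–(c): allowed.
(a)–(d): forbidden (parity).
(b)–(c): forbidden (parity).
(b)–(d): allowed.
(c)–(d): forbidden (ΔL).
Allowed pairs: 3 of 6.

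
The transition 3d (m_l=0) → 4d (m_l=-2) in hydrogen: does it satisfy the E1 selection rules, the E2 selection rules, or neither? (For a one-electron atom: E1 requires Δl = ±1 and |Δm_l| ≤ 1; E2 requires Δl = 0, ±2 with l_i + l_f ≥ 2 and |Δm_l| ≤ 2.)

Δl = 2 − 2 = +0; l_i + l_f = 4.
Δm_l = -2.
E1 (Δl = ±1, |Δm_l| ≤ 1): not satisfied.
E2 (Δl = 0,±2, l_i+l_f ≥ 2, |Δm_l| ≤ 2): satisfied.

E2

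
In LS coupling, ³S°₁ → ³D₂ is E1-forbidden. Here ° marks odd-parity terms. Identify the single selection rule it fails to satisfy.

the ΔL = 0, ±1 rule

Initial level: S=1, L=0, J=1, parity odd. Final level: S=1, L=2, J=2, parity even.
Parity must change: odd → even — ok.
ΔS = 0: S: 1 → 1 — ok.
ΔL = 0, ±1 (not L=0↔0): L: 0 → 2, ΔL = +2 — fails.
ΔJ = 0, ±1 (not J=0↔0): J: 1 → 2, ΔJ = +1 — ok.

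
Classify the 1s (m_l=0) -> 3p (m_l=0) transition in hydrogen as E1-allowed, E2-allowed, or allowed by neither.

Δl = 1 − 0 = +1; l_i + l_f = 1.
Δm_l = +0.
E1 (Δl = ±1, |Δm_l| ≤ 1): satisfied.
E2 (Δl = 0,±2, l_i+l_f ≥ 2, |Δm_l| ≤ 2): not satisfied.

E1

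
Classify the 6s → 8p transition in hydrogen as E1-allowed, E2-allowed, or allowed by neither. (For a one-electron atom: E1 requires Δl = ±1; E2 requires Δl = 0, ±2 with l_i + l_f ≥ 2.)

E1

Δl = 1 − 0 = +1; l_i + l_f = 1.
E1 (Δl = ±1): satisfied.
E2 (Δl = 0,±2, l_i+l_f ≥ 2): not satisfied.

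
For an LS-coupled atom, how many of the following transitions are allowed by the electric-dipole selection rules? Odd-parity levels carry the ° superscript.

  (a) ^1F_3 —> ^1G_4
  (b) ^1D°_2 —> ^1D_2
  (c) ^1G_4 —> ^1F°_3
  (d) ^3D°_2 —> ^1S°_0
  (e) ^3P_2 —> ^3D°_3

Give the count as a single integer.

(a) forbidden (parity fails)
(b) allowed
(c) allowed
(d) forbidden (parity, ΔS, ΔL, ΔJ fail)
(e) allowed
Total allowed: 3 of 5.

3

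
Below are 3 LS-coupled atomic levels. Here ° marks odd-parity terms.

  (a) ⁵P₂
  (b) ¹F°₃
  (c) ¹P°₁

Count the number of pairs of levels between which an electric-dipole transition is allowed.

(a)–(b): forbidden (ΔS, ΔL).
(a)–(c): forbidden (ΔS).
(b)–(c): forbidden (parity, ΔL, ΔJ).
Allowed pairs: 0 of 3.

0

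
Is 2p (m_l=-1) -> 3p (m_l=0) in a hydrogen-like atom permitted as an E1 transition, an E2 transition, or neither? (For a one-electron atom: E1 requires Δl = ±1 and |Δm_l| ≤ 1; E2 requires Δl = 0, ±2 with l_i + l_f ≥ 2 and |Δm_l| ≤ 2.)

E2

Δl = 1 − 1 = +0; l_i + l_f = 2.
Δm_l = +1.
E1 (Δl = ±1, |Δm_l| ≤ 1): not satisfied.
E2 (Δl = 0,±2, l_i+l_f ≥ 2, |Δm_l| ≤ 2): satisfied.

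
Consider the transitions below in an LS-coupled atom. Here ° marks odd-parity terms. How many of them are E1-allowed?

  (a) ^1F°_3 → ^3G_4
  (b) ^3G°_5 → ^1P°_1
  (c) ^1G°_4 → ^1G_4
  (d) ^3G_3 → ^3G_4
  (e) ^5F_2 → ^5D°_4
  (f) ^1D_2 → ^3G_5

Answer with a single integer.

1

(a) forbidden (ΔS fails)
(b) forbidden (parity, ΔS, ΔL, ΔJ fail)
(c) allowed
(d) forbidden (parity fails)
(e) forbidden (ΔJ fails)
(f) forbidden (parity, ΔS, ΔL, ΔJ fail)
Total allowed: 1 of 6.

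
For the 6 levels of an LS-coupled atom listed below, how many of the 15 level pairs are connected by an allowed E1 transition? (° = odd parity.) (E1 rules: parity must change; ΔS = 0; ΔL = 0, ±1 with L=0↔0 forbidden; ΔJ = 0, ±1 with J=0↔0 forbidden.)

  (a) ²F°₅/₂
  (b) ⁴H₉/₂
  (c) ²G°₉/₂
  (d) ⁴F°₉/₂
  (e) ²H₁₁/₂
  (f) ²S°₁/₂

(a)–(b): forbidden (ΔS, ΔL, ΔJ).
(a)–(c): forbidden (parity, ΔJ).
(a)–(d): forbidden (parity, ΔS, ΔJ).
(a)–(e): forbidden (ΔL, ΔJ).
(a)–(f): forbidden (parity, ΔL, ΔJ).
(b)–(c): forbidden (ΔS).
(b)–(d): forbidden (ΔL).
(b)–(e): forbidden (parity, ΔS).
(b)–(f): forbidden (ΔS, ΔL, ΔJ).
(c)–(d): forbidden (parity, ΔS).
(c)–(e): allowed.
(c)–(f): forbidden (parity, ΔL, ΔJ).
(d)–(e): forbidden (ΔS, ΔL).
(d)–(f): forbidden (parity, ΔS, ΔL, ΔJ).
(e)–(f): forbidden (ΔL, ΔJ).
Allowed pairs: 1 of 15.

1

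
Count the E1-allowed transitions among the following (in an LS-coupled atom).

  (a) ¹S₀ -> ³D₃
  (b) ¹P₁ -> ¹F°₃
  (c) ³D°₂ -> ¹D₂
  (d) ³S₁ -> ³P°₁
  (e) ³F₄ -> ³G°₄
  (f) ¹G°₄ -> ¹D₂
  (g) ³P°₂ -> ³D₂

(a) forbidden (parity, ΔS, ΔL, ΔJ fail)
(b) forbidden (ΔL, ΔJ fail)
(c) forbidden (ΔS fails)
(d) allowed
(e) allowed
(f) forbidden (ΔL, ΔJ fail)
(g) allowed
Total allowed: 3 of 7.

3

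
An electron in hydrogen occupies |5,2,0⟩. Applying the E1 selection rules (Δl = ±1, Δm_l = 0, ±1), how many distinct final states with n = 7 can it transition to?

E1 requires Δl = ±1, so l_f ∈ {1, 3}; with 0 ≤ l_f ≤ n_f−1 = 6, the allowed l_f values are {1, 3}.
For l_f = 1: m_f ∈ {m_i−1, m_i, m_i+1} ∩ [−1, 1] = {-1, 0, 1} → 3 states.
For l_f = 3: m_f ∈ {m_i−1, m_i, m_i+1} ∩ [−3, 3] = {-1, 0, 1} → 3 states.
Total: 6.

6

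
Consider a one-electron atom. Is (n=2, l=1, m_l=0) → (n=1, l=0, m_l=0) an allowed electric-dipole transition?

allowed

Initial l = 1, final l = 0, so Δl = -1. E1 requires Δl = ±1: ok.
Δm_l = 0 − (0) = +0. E1 requires Δm_l = 0, ±1: ok.
All E1 selection rules are satisfied.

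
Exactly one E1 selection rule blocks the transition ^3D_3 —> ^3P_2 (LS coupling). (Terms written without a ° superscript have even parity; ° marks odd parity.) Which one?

Initial level: S=1, L=2, J=3, parity even. Final level: S=1, L=1, J=2, parity even.
ΔS = 0: S: 1 → 1 — passes.
ΔJ = 0, ±1 (not J=0↔0): J: 3 → 2, ΔJ = -1 — passes.
ΔL = 0, ±1 (not L=0↔0): L: 2 → 1, ΔL = -1 — passes.
Parity must change: even → even — fails.

parity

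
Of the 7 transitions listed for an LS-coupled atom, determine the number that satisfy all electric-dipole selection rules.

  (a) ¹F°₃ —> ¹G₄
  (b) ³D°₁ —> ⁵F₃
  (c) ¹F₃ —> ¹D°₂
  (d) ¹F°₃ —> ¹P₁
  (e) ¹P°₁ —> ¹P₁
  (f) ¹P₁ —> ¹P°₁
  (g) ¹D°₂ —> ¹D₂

5

(a) allowed
(b) forbidden (ΔS, ΔJ fail)
(c) allowed
(d) forbidden (ΔL, ΔJ fail)
(e) allowed
(f) allowed
(g) allowed
Total allowed: 5 of 7.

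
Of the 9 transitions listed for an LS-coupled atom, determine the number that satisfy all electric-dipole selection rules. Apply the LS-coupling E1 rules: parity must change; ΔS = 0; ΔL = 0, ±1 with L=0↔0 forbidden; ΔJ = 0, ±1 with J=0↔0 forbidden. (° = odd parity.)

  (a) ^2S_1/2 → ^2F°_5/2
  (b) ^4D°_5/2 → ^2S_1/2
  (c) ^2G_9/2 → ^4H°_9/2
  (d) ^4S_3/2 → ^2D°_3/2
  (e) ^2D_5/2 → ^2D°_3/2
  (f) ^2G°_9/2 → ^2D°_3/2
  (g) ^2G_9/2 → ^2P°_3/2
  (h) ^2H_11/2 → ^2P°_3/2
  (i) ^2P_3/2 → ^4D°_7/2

1

(a) forbidden (ΔL, ΔJ fail)
(b) forbidden (ΔS, ΔL, ΔJ fail)
(c) forbidden (ΔS fails)
(d) forbidden (ΔS, ΔL fail)
(e) allowed
(f) forbidden (parity, ΔL, ΔJ fail)
(g) forbidden (ΔL, ΔJ fail)
(h) forbidden (ΔL, ΔJ fail)
(i) forbidden (ΔS, ΔJ fail)
Total allowed: 1 of 9.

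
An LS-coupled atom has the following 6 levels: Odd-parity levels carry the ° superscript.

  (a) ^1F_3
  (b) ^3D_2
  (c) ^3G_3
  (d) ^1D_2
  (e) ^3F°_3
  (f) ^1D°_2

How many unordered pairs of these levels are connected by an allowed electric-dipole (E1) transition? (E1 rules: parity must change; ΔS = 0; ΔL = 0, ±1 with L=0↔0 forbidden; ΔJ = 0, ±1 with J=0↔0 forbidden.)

(a)–(b): forbidden (parity, ΔS).
(a)–(c): forbidden (parity, ΔS).
(a)–(d): forbidden (parity).
(a)–(e): forbidden (ΔS).
(a)–(f): allowed.
(b)–(c): forbidden (parity, ΔL).
(b)–(d): forbidden (parity, ΔS).
(b)–(e): allowed.
(b)–(f): forbidden (ΔS).
(c)–(d): forbidden (parity, ΔS, ΔL).
(c)–(e): allowed.
(c)–(f): forbidden (ΔS, ΔL).
(d)–(e): forbidden (ΔS).
(d)–(f): allowed.
(e)–(f): forbidden (parity, ΔS).
Allowed pairs: 4 of 15.

4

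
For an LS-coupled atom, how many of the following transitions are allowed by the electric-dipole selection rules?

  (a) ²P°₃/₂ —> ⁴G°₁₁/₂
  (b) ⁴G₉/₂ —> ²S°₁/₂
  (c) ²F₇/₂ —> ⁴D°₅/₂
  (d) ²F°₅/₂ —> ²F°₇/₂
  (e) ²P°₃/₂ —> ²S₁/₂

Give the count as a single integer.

1

(a) forbidden (parity, ΔS, ΔL, ΔJ fail)
(b) forbidden (ΔS, ΔL, ΔJ fail)
(c) forbidden (ΔS fails)
(d) forbidden (parity fails)
(e) allowed
Total allowed: 1 of 5.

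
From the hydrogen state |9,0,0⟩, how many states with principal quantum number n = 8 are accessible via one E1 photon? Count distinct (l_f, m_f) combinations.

E1 requires Δl = ±1, so l_f ∈ {-1, 1}; with 0 ≤ l_f ≤ n_f−1 = 7, the allowed l_f values are {1}.
For l_f = 1: m_f ∈ {m_i−1, m_i, m_i+1} ∩ [−1, 1] = {-1, 0, 1} → 3 states.
Total: 3.

3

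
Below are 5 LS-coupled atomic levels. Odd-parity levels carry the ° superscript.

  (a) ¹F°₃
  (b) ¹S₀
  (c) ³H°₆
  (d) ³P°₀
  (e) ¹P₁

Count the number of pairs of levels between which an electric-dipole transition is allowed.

(a)–(b): forbidden (ΔL, ΔJ).
(a)–(c): forbidden (parity, ΔS, ΔL, ΔJ).
(a)–(d): forbidden (parity, ΔS, ΔL, ΔJ).
(a)–(e): forbidden (ΔL, ΔJ).
(b)–(c): forbidden (ΔS, ΔL, ΔJ).
(b)–(d): forbidden (ΔS, ΔJ).
(b)–(e): forbidden (parity).
(c)–(d): forbidden (parity, ΔL, ΔJ).
(c)–(e): forbidden (ΔS, ΔL, ΔJ).
(d)–(e): forbidden (ΔS).
Allowed pairs: 0 of 10.

0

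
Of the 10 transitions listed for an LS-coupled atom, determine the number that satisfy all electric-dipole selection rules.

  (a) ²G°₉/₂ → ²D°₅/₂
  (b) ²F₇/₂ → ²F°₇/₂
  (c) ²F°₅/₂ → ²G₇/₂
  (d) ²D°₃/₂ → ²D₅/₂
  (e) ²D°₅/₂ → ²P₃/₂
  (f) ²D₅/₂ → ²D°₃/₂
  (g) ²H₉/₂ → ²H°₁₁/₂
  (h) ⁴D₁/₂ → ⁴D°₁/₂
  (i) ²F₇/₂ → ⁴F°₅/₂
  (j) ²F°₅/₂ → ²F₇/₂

(a) forbidden (parity, ΔL, ΔJ fail)
(b) allowed
(c) allowed
(d) allowed
(e) allowed
(f) allowed
(g) allowed
(h) allowed
(i) forbidden (ΔS fails)
(j) allowed
Total allowed: 8 of 10.

8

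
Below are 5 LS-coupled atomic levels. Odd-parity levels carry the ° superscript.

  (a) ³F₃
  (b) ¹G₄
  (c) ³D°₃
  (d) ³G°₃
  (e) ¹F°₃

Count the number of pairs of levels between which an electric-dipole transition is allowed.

3

(a)–(b): forbidden (parity, ΔS).
(a)–(c): allowed.
(a)–(d): allowed.
(a)–(e): forbidden (ΔS).
(b)–(c): forbidden (ΔS, ΔL).
(b)–(d): forbidden (ΔS).
(b)–(e): allowed.
(c)–(d): forbidden (parity, ΔL).
(c)–(e): forbidden (parity, ΔS).
(d)–(e): forbidden (parity, ΔS).
Allowed pairs: 3 of 10.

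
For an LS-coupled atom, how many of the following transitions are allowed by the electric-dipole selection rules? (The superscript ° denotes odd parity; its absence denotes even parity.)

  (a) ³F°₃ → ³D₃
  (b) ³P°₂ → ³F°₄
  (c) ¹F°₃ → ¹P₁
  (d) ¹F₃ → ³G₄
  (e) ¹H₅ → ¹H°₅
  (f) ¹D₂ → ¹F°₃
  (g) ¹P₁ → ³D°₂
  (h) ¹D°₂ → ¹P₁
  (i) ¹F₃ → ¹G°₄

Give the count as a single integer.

(a) allowed
(b) forbidden (parity, ΔL, ΔJ fail)
(c) forbidden (ΔL, ΔJ fail)
(d) forbidden (parity, ΔS fail)
(e) allowed
(f) allowed
(g) forbidden (ΔS fails)
(h) allowed
(i) allowed
Total allowed: 5 of 9.

5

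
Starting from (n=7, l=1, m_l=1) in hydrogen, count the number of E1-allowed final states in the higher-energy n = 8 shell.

4

E1 requires Δl = ±1, so l_f ∈ {0, 2}; with 0 ≤ l_f ≤ n_f−1 = 7, the allowed l_f values are {0, 2}.
For l_f = 0: m_f ∈ {m_i−1, m_i, m_i+1} ∩ [−0, 0] = {0} → 1 state.
For l_f = 2: m_f ∈ {m_i−1, m_i, m_i+1} ∩ [−2, 2] = {0, 1, 2} → 3 states.
Total: 4.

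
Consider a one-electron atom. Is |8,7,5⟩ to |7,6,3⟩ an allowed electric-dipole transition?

l: 7 → 6 (Δl = -1). Δl = ±1 ✓.
Δm_l = 3 − (5) = -2. E1 requires Δm_l = 0, ±1: ✗.
The transition is electric-dipole forbidden.

forbidden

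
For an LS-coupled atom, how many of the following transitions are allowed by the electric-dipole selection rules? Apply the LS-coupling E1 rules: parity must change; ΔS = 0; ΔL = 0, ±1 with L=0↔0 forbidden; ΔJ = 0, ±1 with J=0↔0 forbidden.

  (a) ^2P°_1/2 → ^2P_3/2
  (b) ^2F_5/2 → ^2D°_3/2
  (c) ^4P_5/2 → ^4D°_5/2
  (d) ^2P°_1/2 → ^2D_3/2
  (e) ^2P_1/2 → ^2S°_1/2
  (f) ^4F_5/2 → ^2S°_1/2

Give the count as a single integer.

(a) allowed
(b) allowed
(c) allowed
(d) allowed
(e) allowed
(f) forbidden (ΔS, ΔL, ΔJ fail)
Total allowed: 5 of 6.

5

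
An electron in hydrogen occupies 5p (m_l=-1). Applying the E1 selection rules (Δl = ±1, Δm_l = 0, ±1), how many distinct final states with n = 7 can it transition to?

4

E1 requires Δl = ±1, so l_f ∈ {0, 2}; with 0 ≤ l_f ≤ n_f−1 = 6, the allowed l_f values are {0, 2}.
For l_f = 0: m_f ∈ {m_i−1, m_i, m_i+1} ∩ [−0, 0] = {0} → 1 state.
For l_f = 2: m_f ∈ {m_i−1, m_i, m_i+1} ∩ [−2, 2] = {-2, -1, 0} → 3 states.
Total: 4.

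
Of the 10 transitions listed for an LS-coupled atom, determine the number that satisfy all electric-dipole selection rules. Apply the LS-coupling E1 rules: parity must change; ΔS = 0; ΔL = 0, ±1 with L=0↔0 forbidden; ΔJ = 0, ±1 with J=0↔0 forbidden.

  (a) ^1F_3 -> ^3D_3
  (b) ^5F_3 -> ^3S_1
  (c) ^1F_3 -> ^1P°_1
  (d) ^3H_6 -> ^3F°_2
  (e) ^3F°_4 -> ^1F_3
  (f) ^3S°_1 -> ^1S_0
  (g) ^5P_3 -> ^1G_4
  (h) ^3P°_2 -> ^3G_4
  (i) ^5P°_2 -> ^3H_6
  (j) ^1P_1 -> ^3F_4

0

(a) forbidden (parity, ΔS fail)
(b) forbidden (parity, ΔS, ΔL, ΔJ fail)
(c) forbidden (ΔL, ΔJ fail)
(d) forbidden (ΔL, ΔJ fail)
(e) forbidden (ΔS fails)
(f) forbidden (ΔS, ΔL fail)
(g) forbidden (parity, ΔS, ΔL fail)
(h) forbidden (ΔL, ΔJ fail)
(i) forbidden (ΔS, ΔL, ΔJ fail)
(j) forbidden (parity, ΔS, ΔL, ΔJ fail)
Total allowed: 0 of 10.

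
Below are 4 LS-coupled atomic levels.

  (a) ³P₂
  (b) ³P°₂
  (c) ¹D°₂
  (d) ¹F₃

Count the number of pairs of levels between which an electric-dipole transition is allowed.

(a)–(b): allowed.
(a)–(c): forbidden (ΔS).
(a)–(d): forbidden (parity, ΔS, ΔL).
(b)–(c): forbidden (parity, ΔS).
(b)–(d): forbidden (ΔS, ΔL).
(c)–(d): allowed.
Allowed pairs: 2 of 6.

2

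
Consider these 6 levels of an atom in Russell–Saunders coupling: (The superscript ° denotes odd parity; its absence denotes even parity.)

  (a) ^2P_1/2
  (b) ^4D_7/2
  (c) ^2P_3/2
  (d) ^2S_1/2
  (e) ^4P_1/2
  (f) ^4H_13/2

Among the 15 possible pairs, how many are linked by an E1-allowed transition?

0

(a)–(b): forbidden (parity, ΔS, ΔJ).
(a)–(c): forbidden (parity).
(a)–(d): forbidden (parity).
(a)–(e): forbidden (parity, ΔS).
(a)–(f): forbidden (parity, ΔS, ΔL, ΔJ).
(b)–(c): forbidden (parity, ΔS, ΔJ).
(b)–(d): forbidden (parity, ΔS, ΔL, ΔJ).
(b)–(e): forbidden (parity, ΔJ).
(b)–(f): forbidden (parity, ΔL, ΔJ).
(c)–(d): forbidden (parity).
(c)–(e): forbidden (parity, ΔS).
(c)–(f): forbidden (parity, ΔS, ΔL, ΔJ).
(d)–(e): forbidden (parity, ΔS).
(d)–(f): forbidden (parity, ΔS, ΔL, ΔJ).
(e)–(f): forbidden (parity, ΔL, ΔJ).
Allowed pairs: 0 of 15.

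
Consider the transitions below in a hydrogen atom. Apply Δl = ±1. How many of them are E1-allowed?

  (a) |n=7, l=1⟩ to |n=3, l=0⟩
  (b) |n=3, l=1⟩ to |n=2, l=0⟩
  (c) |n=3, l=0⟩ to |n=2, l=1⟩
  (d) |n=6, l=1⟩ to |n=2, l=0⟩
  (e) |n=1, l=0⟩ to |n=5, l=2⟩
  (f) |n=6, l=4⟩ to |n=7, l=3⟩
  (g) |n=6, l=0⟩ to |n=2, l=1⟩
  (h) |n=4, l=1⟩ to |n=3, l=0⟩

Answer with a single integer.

7

(a) allowed
(b) allowed
(c) allowed
(d) allowed
(e) forbidden — Δl = +2 (E1 requires Δl = ±1)
(f) allowed
(g) allowed
(h) allowed
Total allowed: 7 of 8.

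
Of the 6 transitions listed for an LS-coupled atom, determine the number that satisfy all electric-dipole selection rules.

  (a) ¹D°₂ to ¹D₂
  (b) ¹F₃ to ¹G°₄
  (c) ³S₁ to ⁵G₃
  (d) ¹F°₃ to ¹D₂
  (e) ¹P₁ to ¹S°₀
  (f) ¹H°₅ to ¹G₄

(a) allowed
(b) allowed
(c) forbidden (parity, ΔS, ΔL, ΔJ fail)
(d) allowed
(e) allowed
(f) allowed
Total allowed: 5 of 6.

5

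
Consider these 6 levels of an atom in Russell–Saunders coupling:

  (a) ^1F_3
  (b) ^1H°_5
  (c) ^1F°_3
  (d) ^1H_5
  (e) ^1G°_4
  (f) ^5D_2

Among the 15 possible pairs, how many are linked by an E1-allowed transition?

4

(a)–(b): forbidden (ΔL, ΔJ).
(a)–(c): allowed.
(a)–(d): forbidden (parity, ΔL, ΔJ).
(a)–(e): allowed.
(a)–(f): forbidden (parity, ΔS).
(b)–(c): forbidden (parity, ΔL, ΔJ).
(b)–(d): allowed.
(b)–(e): forbidden (parity).
(b)–(f): forbidden (ΔS, ΔL, ΔJ).
(c)–(d): forbidden (ΔL, ΔJ).
(c)–(e): forbidden (parity).
(c)–(f): forbidden (ΔS).
(d)–(e): allowed.
(d)–(f): forbidden (parity, ΔS, ΔL, ΔJ).
(e)–(f): forbidden (ΔS, ΔL, ΔJ).
Allowed pairs: 4 of 15.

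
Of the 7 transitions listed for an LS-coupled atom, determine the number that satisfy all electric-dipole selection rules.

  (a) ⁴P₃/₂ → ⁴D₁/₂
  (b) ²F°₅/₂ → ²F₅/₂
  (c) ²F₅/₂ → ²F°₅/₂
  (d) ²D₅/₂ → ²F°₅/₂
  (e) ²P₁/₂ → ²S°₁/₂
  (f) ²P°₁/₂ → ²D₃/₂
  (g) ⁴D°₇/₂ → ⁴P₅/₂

6

(a) forbidden (parity fails)
(b) allowed
(c) allowed
(d) allowed
(e) allowed
(f) allowed
(g) allowed
Total allowed: 6 of 7.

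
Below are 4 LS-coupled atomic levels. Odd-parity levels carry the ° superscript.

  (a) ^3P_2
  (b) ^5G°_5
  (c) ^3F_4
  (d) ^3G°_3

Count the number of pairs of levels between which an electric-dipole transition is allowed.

1

(a)–(b): forbidden (ΔS, ΔL, ΔJ).
(a)–(c): forbidden (parity, ΔL, ΔJ).
(a)–(d): forbidden (ΔL).
(b)–(c): forbidden (ΔS).
(b)–(d): forbidden (parity, ΔS, ΔJ).
(c)–(d): allowed.
Allowed pairs: 1 of 6.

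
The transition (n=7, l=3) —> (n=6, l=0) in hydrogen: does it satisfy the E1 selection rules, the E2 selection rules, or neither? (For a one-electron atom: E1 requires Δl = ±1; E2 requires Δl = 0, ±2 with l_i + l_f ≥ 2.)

Δl = 0 − 3 = -3; l_i + l_f = 3.
E1 (Δl = ±1): not satisfied.
E2 (Δl = 0,±2, l_i+l_f ≥ 2): not satisfied.

neither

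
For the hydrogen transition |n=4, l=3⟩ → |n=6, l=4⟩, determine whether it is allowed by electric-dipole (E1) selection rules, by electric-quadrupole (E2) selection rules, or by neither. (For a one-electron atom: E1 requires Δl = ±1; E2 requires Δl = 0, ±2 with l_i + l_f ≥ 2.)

E1

Δl = 4 − 3 = +1; l_i + l_f = 7.
E1 (Δl = ±1): satisfied.
E2 (Δl = 0,±2, l_i+l_f ≥ 2): not satisfied.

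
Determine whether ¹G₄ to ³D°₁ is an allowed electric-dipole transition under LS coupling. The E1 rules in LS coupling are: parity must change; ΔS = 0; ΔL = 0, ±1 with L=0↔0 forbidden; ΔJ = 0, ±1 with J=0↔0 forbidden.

Initial level: S=0, L=4, J=4, parity even. Final level: S=1, L=2, J=1, parity odd.
Parity must change: even → odd — ✓.
ΔS = 0: S: 0 → 1 — ✗.
ΔL = 0, ±1 (not L=0↔0): L: 4 → 2, ΔL = -2 — ✗.
ΔJ = 0, ±1 (not J=0↔0): J: 4 → 1, ΔJ = -3 — ✗.
Rule(s) violated: ΔS, ΔL, ΔJ.

forbidden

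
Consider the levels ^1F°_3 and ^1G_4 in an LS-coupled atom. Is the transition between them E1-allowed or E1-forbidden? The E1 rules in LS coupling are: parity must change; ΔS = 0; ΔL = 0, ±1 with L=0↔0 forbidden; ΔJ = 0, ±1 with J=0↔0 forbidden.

allowed

Parity must change: odd → even — ok.
ΔS = 0: S: 0 → 0 — ok.
ΔL = 0, ±1 (not L=0↔0): L: 3 → 4, ΔL = +1 — ok.
ΔJ = 0, ±1 (not J=0↔0): J: 3 → 4, ΔJ = +1 — ok.
All four E1 rules are satisfied.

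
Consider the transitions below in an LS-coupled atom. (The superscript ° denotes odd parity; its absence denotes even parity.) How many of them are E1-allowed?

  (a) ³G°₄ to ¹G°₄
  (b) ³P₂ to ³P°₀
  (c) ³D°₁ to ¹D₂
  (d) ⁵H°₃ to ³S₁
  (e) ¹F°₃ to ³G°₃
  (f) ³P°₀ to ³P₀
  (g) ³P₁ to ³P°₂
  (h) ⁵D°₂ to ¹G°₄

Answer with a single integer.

1

(a) forbidden (parity, ΔS fail)
(b) forbidden (ΔJ fails)
(c) forbidden (ΔS fails)
(d) forbidden (ΔS, ΔL, ΔJ fail)
(e) forbidden (parity, ΔS fail)
(f) forbidden (ΔJ fails)
(g) allowed
(h) forbidden (parity, ΔS, ΔL, ΔJ fail)
Total allowed: 1 of 8.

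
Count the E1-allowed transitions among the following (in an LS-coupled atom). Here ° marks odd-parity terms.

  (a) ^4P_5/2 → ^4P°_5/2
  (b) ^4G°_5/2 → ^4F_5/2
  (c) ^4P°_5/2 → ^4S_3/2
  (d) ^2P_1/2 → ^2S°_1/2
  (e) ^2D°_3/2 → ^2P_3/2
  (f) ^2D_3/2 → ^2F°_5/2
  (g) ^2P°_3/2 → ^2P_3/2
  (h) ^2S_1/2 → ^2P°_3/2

8

(a) allowed
(b) allowed
(c) allowed
(d) allowed
(e) allowed
(f) allowed
(g) allowed
(h) allowed
Total allowed: 8 of 8.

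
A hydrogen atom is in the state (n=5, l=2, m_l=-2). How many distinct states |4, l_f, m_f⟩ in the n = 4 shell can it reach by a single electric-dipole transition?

4

E1 requires Δl = ±1, so l_f ∈ {1, 3}; with 0 ≤ l_f ≤ n_f−1 = 3, the allowed l_f values are {1, 3}.
For l_f = 1: m_f ∈ {m_i−1, m_i, m_i+1} ∩ [−1, 1] = {-1} → 1 state.
For l_f = 3: m_f ∈ {m_i−1, m_i, m_i+1} ∩ [−3, 3] = {-3, -2, -1} → 3 states.
Total: 4.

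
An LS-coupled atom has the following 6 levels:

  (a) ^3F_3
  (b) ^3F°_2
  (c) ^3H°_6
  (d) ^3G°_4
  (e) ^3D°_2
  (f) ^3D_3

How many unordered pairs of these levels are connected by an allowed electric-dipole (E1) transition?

(a)–(b): allowed.
(a)–(c): forbidden (ΔL, ΔJ).
(a)–(d): allowed.
(a)–(e): allowed.
(a)–(f): forbidden (parity).
(b)–(c): forbidden (parity, ΔL, ΔJ).
(b)–(d): forbidden (parity, ΔJ).
(b)–(e): forbidden (parity).
(b)–(f): allowed.
(c)–(d): forbidden (parity, ΔJ).
(c)–(e): forbidden (parity, ΔL, ΔJ).
(c)–(f): forbidden (ΔL, ΔJ).
(d)–(e): forbidden (parity, ΔL, ΔJ).
(d)–(f): forbidden (ΔL).
(e)–(f): allowed.
Allowed pairs: 5 of 15.

5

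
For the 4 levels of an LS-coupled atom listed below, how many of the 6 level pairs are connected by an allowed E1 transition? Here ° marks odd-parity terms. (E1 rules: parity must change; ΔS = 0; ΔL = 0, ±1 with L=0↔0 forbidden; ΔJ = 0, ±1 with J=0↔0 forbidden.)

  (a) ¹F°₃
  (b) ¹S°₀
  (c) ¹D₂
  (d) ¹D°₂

(a)–(b): forbidden (parity, ΔL, ΔJ).
(a)–(c): allowed.
(a)–(d): forbidden (parity).
(b)–(c): forbidden (ΔL, ΔJ).
(b)–(d): forbidden (parity, ΔL, ΔJ).
(c)–(d): allowed.
Allowed pairs: 2 of 6.

2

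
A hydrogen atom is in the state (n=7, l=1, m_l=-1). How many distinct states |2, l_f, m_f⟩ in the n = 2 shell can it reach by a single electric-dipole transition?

1

E1 requires Δl = ±1, so l_f ∈ {0, 2}; with 0 ≤ l_f ≤ n_f−1 = 1, the allowed l_f values are {0}.
For l_f = 0: m_f ∈ {m_i−1, m_i, m_i+1} ∩ [−0, 0] = {0} → 1 state.
Total: 1.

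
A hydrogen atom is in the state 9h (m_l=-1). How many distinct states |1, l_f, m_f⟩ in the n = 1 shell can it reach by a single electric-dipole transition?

E1 requires l_f ∈ {4, 6}, but neither lies in [0, 0], so no final state is reachable.
Total: 0.

0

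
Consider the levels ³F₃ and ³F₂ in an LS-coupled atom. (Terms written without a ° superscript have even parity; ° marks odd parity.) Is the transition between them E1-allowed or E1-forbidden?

Parity must change: even → even — fails.
ΔS = 0: S: 1 → 1 — passes.
ΔL = 0, ±1 (not L=0↔0): L: 3 → 3, ΔL = +0 — passes.
ΔJ = 0, ±1 (not J=0↔0): J: 3 → 2, ΔJ = -1 — passes.
Rule(s) violated: parity.

forbidden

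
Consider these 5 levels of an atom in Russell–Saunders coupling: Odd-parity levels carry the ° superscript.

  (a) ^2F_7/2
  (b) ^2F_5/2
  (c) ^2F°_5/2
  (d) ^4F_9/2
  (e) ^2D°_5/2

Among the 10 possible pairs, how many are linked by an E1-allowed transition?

4

(a)–(b): forbidden (parity).
(a)–(c): allowed.
(a)–(d): forbidden (parity, ΔS).
(a)–(e): allowed.
(b)–(c): allowed.
(b)–(d): forbidden (parity, ΔS, ΔJ).
(b)–(e): allowed.
(c)–(d): forbidden (ΔS, ΔJ).
(c)–(e): forbidden (parity).
(d)–(e): forbidden (ΔS, ΔJ).
Allowed pairs: 4 of 10.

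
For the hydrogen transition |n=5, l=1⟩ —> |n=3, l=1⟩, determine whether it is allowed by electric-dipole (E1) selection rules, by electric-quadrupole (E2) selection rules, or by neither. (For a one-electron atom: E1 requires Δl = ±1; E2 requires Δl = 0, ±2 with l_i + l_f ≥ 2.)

E2

Δl = 1 − 1 = +0; l_i + l_f = 2.
E1 (Δl = ±1): not satisfied.
E2 (Δl = 0,±2, l_i+l_f ≥ 2): satisfied.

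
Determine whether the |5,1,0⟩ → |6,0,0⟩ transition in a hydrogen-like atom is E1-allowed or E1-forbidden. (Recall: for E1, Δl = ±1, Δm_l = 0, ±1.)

l: 1 → 0 (Δl = -1). Δl = ±1 satisfied.
Δm_l = 0 − (0) = +0. E1 requires Δm_l = 0, ±1: satisfied.
All E1 selection rules are satisfied.

allowed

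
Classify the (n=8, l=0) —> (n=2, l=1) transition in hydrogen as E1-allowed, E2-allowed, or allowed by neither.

Δl = 1 − 0 = +1; l_i + l_f = 1.
E1 (Δl = ±1): satisfied.
E2 (Δl = 0,±2, l_i+l_f ≥ 2): not satisfied.

E1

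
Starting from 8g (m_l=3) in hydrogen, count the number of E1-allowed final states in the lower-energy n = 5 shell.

2

E1 requires Δl = ±1, so l_f ∈ {3, 5}; with 0 ≤ l_f ≤ n_f−1 = 4, the allowed l_f values are {3}.
For l_f = 3: m_f ∈ {m_i−1, m_i, m_i+1} ∩ [−3, 3] = {2, 3} → 2 states.
Total: 2.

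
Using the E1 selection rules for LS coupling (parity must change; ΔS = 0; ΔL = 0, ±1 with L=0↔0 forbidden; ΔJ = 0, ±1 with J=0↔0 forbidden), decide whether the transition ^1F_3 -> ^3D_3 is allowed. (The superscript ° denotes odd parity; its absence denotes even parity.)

Initial level: S=0, L=3, J=3, parity even. Final level: S=1, L=2, J=3, parity even.
Parity must change: even → even — violated.
ΔS = 0: S: 0 → 1 — violated.
ΔL = 0, ±1 (not L=0↔0): L: 3 → 2, ΔL = -1 — satisfied.
ΔJ = 0, ±1 (not J=0↔0): J: 3 → 3, ΔJ = +0 — satisfied.
Rule(s) violated: parity, ΔS.

forbidden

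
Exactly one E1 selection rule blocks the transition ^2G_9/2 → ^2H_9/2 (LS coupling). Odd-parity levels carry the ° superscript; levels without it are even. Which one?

Reading off the term symbols: S 1/2→1/2, L 4→5, J 9/2→9/2, parity even→even.
Parity must change: even → even — ✗.
ΔL = 0, ±1 (not L=0↔0): L: 4 → 5, ΔL = +1 — ✓.
ΔS = 0: S: 1/2 → 1/2 — ✓.
ΔJ = 0, ±1 (not J=0↔0): J: 9/2 → 9/2, ΔJ = +0 — ✓.

parity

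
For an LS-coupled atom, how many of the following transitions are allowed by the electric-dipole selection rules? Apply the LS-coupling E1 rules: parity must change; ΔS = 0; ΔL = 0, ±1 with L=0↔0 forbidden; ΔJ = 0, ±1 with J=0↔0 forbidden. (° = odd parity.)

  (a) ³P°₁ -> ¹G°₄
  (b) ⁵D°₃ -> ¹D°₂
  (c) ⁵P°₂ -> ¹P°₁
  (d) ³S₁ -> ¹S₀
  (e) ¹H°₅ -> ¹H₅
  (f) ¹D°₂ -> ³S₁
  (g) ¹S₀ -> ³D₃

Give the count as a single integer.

1

(a) forbidden (parity, ΔS, ΔL, ΔJ fail)
(b) forbidden (parity, ΔS fail)
(c) forbidden (parity, ΔS fail)
(d) forbidden (parity, ΔS, ΔL fail)
(e) allowed
(f) forbidden (ΔS, ΔL fail)
(g) forbidden (parity, ΔS, ΔL, ΔJ fail)
Total allowed: 1 of 7.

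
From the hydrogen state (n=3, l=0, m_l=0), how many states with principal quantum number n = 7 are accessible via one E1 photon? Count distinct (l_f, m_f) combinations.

E1 requires Δl = ±1, so l_f ∈ {-1, 1}; with 0 ≤ l_f ≤ n_f−1 = 6, the allowed l_f values are {1}.
For l_f = 1: m_f ∈ {m_i−1, m_i, m_i+1} ∩ [−1, 1] = {-1, 0, 1} → 3 states.
Total: 3.

3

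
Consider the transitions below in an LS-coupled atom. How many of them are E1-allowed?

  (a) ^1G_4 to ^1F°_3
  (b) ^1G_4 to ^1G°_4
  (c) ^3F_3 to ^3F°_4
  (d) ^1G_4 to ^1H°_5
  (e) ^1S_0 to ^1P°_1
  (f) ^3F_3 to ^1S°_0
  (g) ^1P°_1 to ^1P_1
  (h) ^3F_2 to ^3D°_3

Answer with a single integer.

(a) allowed
(b) allowed
(c) allowed
(d) allowed
(e) allowed
(f) forbidden (ΔS, ΔL, ΔJ fail)
(g) allowed
(h) allowed
Total allowed: 7 of 8.

7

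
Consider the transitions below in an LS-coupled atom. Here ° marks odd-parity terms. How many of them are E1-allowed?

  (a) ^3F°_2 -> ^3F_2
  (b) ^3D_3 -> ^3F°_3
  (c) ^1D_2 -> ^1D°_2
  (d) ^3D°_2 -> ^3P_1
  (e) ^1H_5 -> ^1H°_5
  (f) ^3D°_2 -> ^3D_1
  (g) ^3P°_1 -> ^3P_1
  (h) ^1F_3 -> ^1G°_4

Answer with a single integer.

8

(a) allowed
(b) allowed
(c) allowed
(d) allowed
(e) allowed
(f) allowed
(g) allowed
(h) allowed
Total allowed: 8 of 8.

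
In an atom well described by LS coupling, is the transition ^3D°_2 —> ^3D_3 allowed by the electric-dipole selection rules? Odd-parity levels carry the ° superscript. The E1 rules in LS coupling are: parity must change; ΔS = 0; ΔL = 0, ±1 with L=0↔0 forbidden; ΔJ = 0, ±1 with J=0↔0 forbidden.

allowed

Reading off the term symbols: S 1→1, L 2→2, J 2→3, parity odd→even.
ΔL = 0, ±1 (not L=0↔0): L: 2 → 2, ΔL = +0 — satisfied.
Parity must change: odd → even — satisfied.
ΔJ = 0, ±1 (not J=0↔0): J: 2 → 3, ΔJ = +1 — satisfied.
ΔS = 0: S: 1 → 1 — satisfied.
All four E1 rules are satisfied.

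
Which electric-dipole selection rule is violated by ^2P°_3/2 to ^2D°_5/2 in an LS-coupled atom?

Initial level: S=1/2, L=1, J=3/2, parity odd. Final level: S=1/2, L=2, J=5/2, parity odd.
Parity must change: odd → odd — violated.
ΔS = 0: S: 1/2 → 1/2 — satisfied.
ΔL = 0, ±1 (not L=0↔0): L: 1 → 2, ΔL = +1 — satisfied.
ΔJ = 0, ±1 (not J=0↔0): J: 3/2 → 5/2, ΔJ = +1 — satisfied.

parity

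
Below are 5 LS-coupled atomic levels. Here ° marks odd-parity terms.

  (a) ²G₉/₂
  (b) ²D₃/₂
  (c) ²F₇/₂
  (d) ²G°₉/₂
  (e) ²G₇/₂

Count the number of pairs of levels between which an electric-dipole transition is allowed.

3

(a)–(b): forbidden (parity, ΔL, ΔJ).
(a)–(c): forbidden (parity).
(a)–(d): allowed.
(a)–(e): forbidden (parity).
(b)–(c): forbidden (parity, ΔJ).
(b)–(d): forbidden (ΔL, ΔJ).
(b)–(e): forbidden (parity, ΔL, ΔJ).
(c)–(d): allowed.
(c)–(e): forbidden (parity).
(d)–(e): allowed.
Allowed pairs: 3 of 10.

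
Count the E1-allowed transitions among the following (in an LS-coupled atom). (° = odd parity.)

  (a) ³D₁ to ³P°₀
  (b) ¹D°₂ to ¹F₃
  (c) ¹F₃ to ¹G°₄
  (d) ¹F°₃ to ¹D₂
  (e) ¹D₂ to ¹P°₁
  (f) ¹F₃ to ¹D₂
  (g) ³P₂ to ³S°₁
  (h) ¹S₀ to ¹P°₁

7

(a) allowed
(b) allowed
(c) allowed
(d) allowed
(e) allowed
(f) forbidden (parity fails)
(g) allowed
(h) allowed
Total allowed: 7 of 8.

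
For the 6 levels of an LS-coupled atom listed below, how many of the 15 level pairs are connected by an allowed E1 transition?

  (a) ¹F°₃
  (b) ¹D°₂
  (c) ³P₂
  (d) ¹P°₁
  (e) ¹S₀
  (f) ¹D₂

4

(a)–(b): forbidden (parity).
(a)–(c): forbidden (ΔS, ΔL).
(a)–(d): forbidden (parity, ΔL, ΔJ).
(a)–(e): forbidden (ΔL, ΔJ).
(a)–(f): allowed.
(b)–(c): forbidden (ΔS).
(b)–(d): forbidden (parity).
(b)–(e): forbidden (ΔL, ΔJ).
(b)–(f): allowed.
(c)–(d): forbidden (ΔS).
(c)–(e): forbidden (parity, ΔS, ΔJ).
(c)–(f): forbidden (parity, ΔS).
(d)–(e): allowed.
(d)–(f): allowed.
(e)–(f): forbidden (parity, ΔL, ΔJ).
Allowed pairs: 4 of 15.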